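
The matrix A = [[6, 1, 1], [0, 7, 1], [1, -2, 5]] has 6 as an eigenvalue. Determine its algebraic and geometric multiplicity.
algebraic multiplicity 3, geometric multiplicity 1

The characteristic polynomial is (x - 6)^3, so the factor x - 6 appears with exponent 3: the algebraic multiplicity is 3.

rank(A - 6I) = 2, so the eigenspace has dimension 3 - 2 = 1: the geometric multiplicity is 1.

Since 1 < 3, A is not diagonalizable.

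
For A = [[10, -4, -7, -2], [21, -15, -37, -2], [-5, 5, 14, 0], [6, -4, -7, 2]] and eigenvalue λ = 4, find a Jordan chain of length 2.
We seek v_1 ∈ ker((A - 4I)^2) \ ker(A - 4I), then set v_{i+1} = (A - 4I) v_i.

One such chain is v_1 = [[2, 0, 1, 2]]^T, v_2 = [[1, 1, 0, 1]]^T. Check: (A - 4I) v_2 = [[0, 0, 0, 0]]^T = 0.

v_1 = [[2, 0, 1, 2]]^T, v_2 = [[1, 1, 0, 1]]^T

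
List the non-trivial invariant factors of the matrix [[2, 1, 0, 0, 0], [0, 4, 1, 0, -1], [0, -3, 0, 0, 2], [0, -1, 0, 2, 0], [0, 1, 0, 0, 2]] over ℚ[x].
The Jordan structure of A has elementary divisors (x - 2)^3, (x - 2), (x - 2). Arranging the block sizes at each eigenvalue in decreasing order and taking row products gives the invariant factors.

Invariant factors (smallest first, each dividing the next): x - 2, x - 2, (x - 2)^3.

Check: the last factor (x - 2)^3 is the minimal polynomial, and the product (x - 2)^5 is the characteristic polynomial.

x - 2, x - 2, (x - 2)^3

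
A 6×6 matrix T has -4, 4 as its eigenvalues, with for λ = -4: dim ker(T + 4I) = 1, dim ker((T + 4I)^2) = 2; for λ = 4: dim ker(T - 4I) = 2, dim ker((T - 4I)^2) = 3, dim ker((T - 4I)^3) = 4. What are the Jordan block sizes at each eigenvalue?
Jordan blocks: (-4, 2), (4, 3), (4, 1)

λ = -4: successive nullity increments [1, 1] count blocks of size ≥ k; block sizes are [2].
λ = 4: successive nullity increments [2, 1, 1] count blocks of size ≥ k; block sizes are [3, 1].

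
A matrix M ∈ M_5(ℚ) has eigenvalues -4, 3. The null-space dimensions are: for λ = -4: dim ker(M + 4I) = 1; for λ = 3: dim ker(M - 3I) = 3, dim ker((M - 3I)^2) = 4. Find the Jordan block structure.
λ = -4: successive nullity increments [1] count blocks of size ≥ k; block sizes are [1].
λ = 3: successive nullity increments [3, 1] count blocks of size ≥ k; block sizes are [2, 1, 1].

Jordan blocks: (-4, 1), (3, 2), (3, 1), (3, 1)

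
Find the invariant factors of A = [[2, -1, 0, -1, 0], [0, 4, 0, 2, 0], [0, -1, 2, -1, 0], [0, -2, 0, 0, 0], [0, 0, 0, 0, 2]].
The Jordan structure of A has elementary divisors (x - 2)^2, (x - 2), (x - 2), (x - 2). Arranging the block sizes at each eigenvalue in decreasing order and taking row products gives the invariant factors.

Invariant factors (smallest first, each dividing the next): x - 2, x - 2, x - 2, (x - 2)^2.

Check: the last factor (x - 2)^2 is the minimal polynomial, and the product (x - 2)^5 is the characteristic polynomial.

x - 2, x - 2, x - 2, (x - 2)^2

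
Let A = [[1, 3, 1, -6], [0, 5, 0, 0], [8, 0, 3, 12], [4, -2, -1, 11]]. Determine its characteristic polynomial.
xI - A = [[x - 1, -3, -1, 6], [0, x - 5, 0, 0], [-8, 0, x - 3, -12], [-4, 2, 1, x - 11]].

Expanding det(xI - A) along the first row:
det(xI - A) = + (x - 1)·det([[x - 5, 0, 0], [0, x - 3, -12], [2, 1, x - 11]]) - (-3)·det([[0, 0, 0], [-8, x - 3, -12], [-4, 1, x - 11]]) + (-1)·det([[0, x - 5, 0], [-8, 0, -12], [-4, 2, x - 11]]) - (6)·det([[0, x - 5, 0], [-8, 0, x - 3], [-4, 2, 1]]).

Evaluating gives χ_A(x) = x^4 - 20x^3 + 150x^2 - 500x + 625 = (x - 5)^4.

χ_A(x) = (x - 5)^4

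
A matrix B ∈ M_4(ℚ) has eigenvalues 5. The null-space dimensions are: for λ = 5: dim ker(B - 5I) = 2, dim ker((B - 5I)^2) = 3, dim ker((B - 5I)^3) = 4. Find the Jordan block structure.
λ = 5: successive nullity increments [2, 1, 1] count blocks of size ≥ k; block sizes are [3, 1].

Jordan blocks: (5, 3), (5, 1)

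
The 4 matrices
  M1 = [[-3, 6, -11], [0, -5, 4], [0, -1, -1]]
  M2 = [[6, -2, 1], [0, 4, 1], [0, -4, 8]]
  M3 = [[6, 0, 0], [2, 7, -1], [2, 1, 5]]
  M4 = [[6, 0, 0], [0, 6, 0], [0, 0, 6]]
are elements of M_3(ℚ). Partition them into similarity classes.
3 classes: {M1}, {M2, M3}, {M4}

Characteristic polynomials: χ_{M1} = (x + 3)^3, χ_{M2} = (x - 6)^3, χ_{M3} = (x - 6)^3, χ_{M4} = (x - 6)^3.

{M1}: invariant factors (x + 3)^3.

{M2, M3}: invariant factors x - 6, (x - 6)^2.

{M4}: invariant factors x - 6, x - 6, x - 6.

Matrices are similar if and only if their invariant-factor lists agree; the partition into similarity classes is {M1}, {M2, M3}, {M4}.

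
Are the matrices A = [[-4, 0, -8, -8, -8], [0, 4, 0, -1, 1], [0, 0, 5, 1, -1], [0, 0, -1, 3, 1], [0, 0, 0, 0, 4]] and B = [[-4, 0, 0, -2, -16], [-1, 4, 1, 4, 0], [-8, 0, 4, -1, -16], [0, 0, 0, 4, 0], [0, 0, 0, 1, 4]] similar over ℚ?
Two matrices over a field are similar if and only if they have the same invariant factors.

Both A and B have characteristic polynomial (x - 4)^4(x + 4) and minimal polynomial (x - 4)^3(x + 4). Computing further, both have invariant factors x - 4, (x - 4)^3(x + 4). Hence A and B are similar.

Yes.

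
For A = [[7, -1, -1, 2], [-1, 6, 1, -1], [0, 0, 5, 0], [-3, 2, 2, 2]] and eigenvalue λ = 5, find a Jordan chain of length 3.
v_1 = [[0, 0, 2, 1]]^T, v_2 = [[0, 1, 0, 1]]^T, v_3 = [[1, 0, 0, -1]]^T

We seek v_1 ∈ ker((A - 5I)^3) \ ker((A - 5I)^2), then set v_{i+1} = (A - 5I) v_i.

One such chain is v_1 = [[0, 0, 2, 1]]^T, v_2 = [[0, 1, 0, 1]]^T, v_3 = [[1, 0, 0, -1]]^T. Check: (A - 5I) v_3 = [[0, 0, 0, 0]]^T = 0.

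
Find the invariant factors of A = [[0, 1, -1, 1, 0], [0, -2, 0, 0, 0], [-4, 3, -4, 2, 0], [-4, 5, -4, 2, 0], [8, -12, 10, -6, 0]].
The Jordan structure of A has elementary divisors (x + 2)^2, x^2, x. Arranging the block sizes at each eigenvalue in decreasing order and taking row products gives the invariant factors.

Invariant factors (smallest first, each dividing the next): x, x^2(x + 2)^2.

Check: the last factor x^2(x + 2)^2 is the minimal polynomial, and the product x^3(x + 2)^2 is the characteristic polynomial.

x, x^2(x + 2)^2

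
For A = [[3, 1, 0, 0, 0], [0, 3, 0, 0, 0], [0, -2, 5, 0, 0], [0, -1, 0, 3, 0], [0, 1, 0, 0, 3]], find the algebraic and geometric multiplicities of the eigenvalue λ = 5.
The characteristic polynomial is (x - 5)(x - 3)^4, so the factor x - 5 appears with exponent 1: the algebraic multiplicity is 1.

rank(A - 5I) = 4, so the eigenspace has dimension 5 - 4 = 1: the geometric multiplicity is 1.

algebraic multiplicity 1, geometric multiplicity 1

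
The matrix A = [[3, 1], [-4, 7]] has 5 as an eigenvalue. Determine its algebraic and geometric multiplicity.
The characteristic polynomial is (x - 5)^2, so the factor x - 5 appears with exponent 2: the algebraic multiplicity is 2.

rank(A - 5I) = 1, so the eigenspace has dimension 2 - 1 = 1: the geometric multiplicity is 1.

Since 1 < 2, A is not diagonalizable.

algebraic multiplicity 2, geometric multiplicity 1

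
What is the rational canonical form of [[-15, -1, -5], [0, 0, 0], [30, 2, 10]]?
R = [[0, 0, 0], [0, 0, 0], [0, 1, -5]]

The invariant factors of A (the non-unit diagonal entries of the Smith normal form of xI - A over ℚ[x]) are x, x(x + 5), each dividing the next. The characteristic polynomial is their product, x^2(x + 5).

The rational canonical form is the block-diagonal matrix of companion matrices C(f_i):
R = [[0, 0, 0], [0, 0, 0], [0, 1, -5]].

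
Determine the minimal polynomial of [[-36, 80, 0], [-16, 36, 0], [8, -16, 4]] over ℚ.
The characteristic polynomial factors as (x - 4)^2(x + 4). The minimal polynomial is ∏(x - λ)^{k_λ} where k_λ is the size of the largest Jordan block at λ.

For λ = -4: rank(A + 4I) = 2, and the largest Jordan block has size 1 (the smallest k with rank((A + 4I)^k) = rank((A + 4I)^(k+1))).
For λ = 4: rank(A - 4I) = 1, and the largest Jordan block has size 1 (the smallest k with rank((A - 4I)^k) = rank((A - 4I)^(k+1))).

So m_A(x) = (x - 4)(x + 4).

m_A(x) = (x - 4)(x + 4)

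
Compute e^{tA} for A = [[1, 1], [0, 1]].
e^{tA} = [[e^{t}, t*e^{t}], [0, e^{t}]]

A has Jordan form J = [[1, 1], [0, 1]] with A = PJP^{-1}, so e^{tA} = P e^{tJ} P^{-1}.

For a Jordan block J_k(λ), e^{tJ_k(λ)} = e^{λt} · (I + tN + t^2 N^2/2! + ... + t^{k-1} N^{k-1}/(k-1)!) where N is the nilpotent superdiagonal part.

Assembling the blocks and conjugating back gives the entries of e^{tA} as shown above.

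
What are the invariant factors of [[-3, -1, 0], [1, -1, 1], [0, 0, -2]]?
(x + 2)^3

The Jordan structure of A has elementary divisors (x + 2)^3. Arranging the block sizes at each eigenvalue in decreasing order and taking row products gives the invariant factors.

Invariant factors (smallest first, each dividing the next): (x + 2)^3.

Check: the last factor (x + 2)^3 is the minimal polynomial, and the product (x + 2)^3 is the characteristic polynomial.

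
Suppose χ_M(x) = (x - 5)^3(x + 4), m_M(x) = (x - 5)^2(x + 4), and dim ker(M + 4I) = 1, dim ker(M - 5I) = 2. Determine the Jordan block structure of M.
Jordan blocks: (-4, 1), (5, 2), (5, 1)

λ = -4: algebraic multiplicity 1 (exponent in χ_M), largest block size 1 (exponent in m_M), 1 block (geometric multiplicity). This forces block sizes [1].
λ = 5: algebraic multiplicity 3 (exponent in χ_M), largest block size 2 (exponent in m_M), 2 blocks (geometric multiplicity). These force block sizes [2, 1].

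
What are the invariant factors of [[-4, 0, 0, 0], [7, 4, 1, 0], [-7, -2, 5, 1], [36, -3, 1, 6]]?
(x - 5)^3(x + 4)

The Jordan structure of A has elementary divisors (x + 4), (x - 5)^3. Arranging the block sizes at each eigenvalue in decreasing order and taking row products gives the invariant factors.

Invariant factors (smallest first, each dividing the next): (x - 5)^3(x + 4).

Check: the last factor (x - 5)^3(x + 4) is the minimal polynomial, and the product (x - 5)^3(x + 4) is the characteristic polynomial.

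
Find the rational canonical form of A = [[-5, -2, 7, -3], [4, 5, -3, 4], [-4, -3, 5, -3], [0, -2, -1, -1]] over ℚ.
The invariant factors of A (the non-unit diagonal entries of the Smith normal form of xI - A over ℚ[x]) are (x^2 - 2x - 1)^2, each dividing the next. The characteristic polynomial is their product, (x^2 - 2x - 1)^2.

The rational canonical form is the block-diagonal matrix of companion matrices C(f_i):
R = [[0, 0, 0, -1], [1, 0, 0, -4], [0, 1, 0, -2], [0, 0, 1, 4]].

Note the characteristic polynomial does not split into linear factors over ℚ, so A has no Jordan form over ℚ; the rational canonical form exists over any field.

R = [[0, 0, 0, -1], [1, 0, 0, -4], [0, 1, 0, -2], [0, 0, 1, 4]]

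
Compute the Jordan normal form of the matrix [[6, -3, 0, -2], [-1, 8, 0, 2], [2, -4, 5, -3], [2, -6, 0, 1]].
The characteristic polynomial is det(xI - A) = (x - 5)^4, so the eigenvalues are 5 (algebraic multiplicity 4).

For λ = 5: rank(A - 5I) = 2, rank((A - 5I)^2) = 0. The eigenspace has dimension 4 - 2 = 2, so there are 2 Jordan blocks; the rank sequence gives block sizes [2, 2].

Assembling the blocks gives the Jordan form J above.

J = [[5, 1, 0, 0], [0, 5, 0, 0], [0, 0, 5, 1], [0, 0, 0, 5]]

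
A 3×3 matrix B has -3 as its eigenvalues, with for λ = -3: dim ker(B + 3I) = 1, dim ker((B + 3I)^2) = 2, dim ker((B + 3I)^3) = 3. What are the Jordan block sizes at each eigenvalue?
Jordan blocks: (-3, 3)

λ = -3: successive nullity increments [1, 1, 1] count blocks of size ≥ k; block sizes are [3].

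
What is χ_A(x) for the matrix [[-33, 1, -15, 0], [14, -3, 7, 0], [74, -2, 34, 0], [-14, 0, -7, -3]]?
xI - A = [[x + 33, -1, 15, 0], [-14, x + 3, -7, 0], [-74, 2, x - 34, 0], [14, 0, 7, x + 3]].

Expanding det(xI - A) along the first row:
det(xI - A) = + (x + 33)·det([[x + 3, -7, 0], [2, x - 34, 0], [0, 7, x + 3]]) - (-1)·det([[-14, -7, 0], [-74, x - 34, 0], [14, 7, x + 3]]) + (15)·det([[-14, x + 3, 0], [-74, 2, 0], [14, 0, x + 3]]) - (0)·det([[-14, x + 3, -7], [-74, 2, x - 34], [14, 0, 7]]).

Evaluating gives χ_A(x) = x^4 + 5x^3 - 9x^2 - 81x - 108 = (x - 4)(x + 3)^3.

χ_A(x) = (x - 4)(x + 3)^3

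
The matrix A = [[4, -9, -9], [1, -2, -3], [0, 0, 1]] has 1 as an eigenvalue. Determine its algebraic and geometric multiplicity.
The characteristic polynomial is (x - 1)^3, so the factor x - 1 appears with exponent 3: the algebraic multiplicity is 3.

rank(A - I) = 1, so the eigenspace has dimension 3 - 1 = 2: the geometric multiplicity is 2.

Since 2 < 3, A is not diagonalizable.

algebraic multiplicity 3, geometric multiplicity 2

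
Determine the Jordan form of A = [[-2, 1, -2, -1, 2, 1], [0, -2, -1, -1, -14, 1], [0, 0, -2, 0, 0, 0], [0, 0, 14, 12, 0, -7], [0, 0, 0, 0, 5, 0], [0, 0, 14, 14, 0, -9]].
The characteristic polynomial is det(xI - A) = (x - 5)^2(x + 2)^4, so the eigenvalues are -2 (algebraic multiplicity 4), 5 (algebraic multiplicity 2).

For λ = -2: rank(A + 2I) = 4, rank((A + 2I)^2) = 3, rank((A + 2I)^3) = 2. The eigenspace has dimension 6 - 4 = 2, so there are 2 Jordan blocks; the rank sequence gives block sizes [3, 1].

For λ = 5: rank(A - 5I) = 4. The eigenspace has dimension 6 - 4 = 2, so there are 2 Jordan blocks; the rank sequence gives block sizes [1, 1].

Assembling the blocks gives the Jordan form J above.

J = [[-2, 1, 0, 0, 0, 0], [0, -2, 1, 0, 0, 0], [0, 0, -2, 0, 0, 0], [0, 0, 0, -2, 0, 0], [0, 0, 0, 0, 5, 0], [0, 0, 0, 0, 0, 5]]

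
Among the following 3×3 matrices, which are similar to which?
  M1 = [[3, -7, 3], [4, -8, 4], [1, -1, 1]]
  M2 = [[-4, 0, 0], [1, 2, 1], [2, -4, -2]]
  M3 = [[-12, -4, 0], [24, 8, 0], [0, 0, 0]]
2 classes: {M1, M2}, {M3}

Characteristic polynomials: χ_{M1} = x^2(x + 4), χ_{M2} = x^2(x + 4), χ_{M3} = x^2(x + 4).

{M1, M2}: invariant factors x^2(x + 4).

{M3}: invariant factors x, x(x + 4).

Matrices are similar if and only if their invariant-factor lists agree; the partition into similarity classes is {M1, M2}, {M3}.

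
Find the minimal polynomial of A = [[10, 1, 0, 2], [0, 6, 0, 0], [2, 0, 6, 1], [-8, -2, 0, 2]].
m_A(x) = (x - 6)^2

The characteristic polynomial factors as (x - 6)^4. The minimal polynomial is ∏(x - λ)^{k_λ} where k_λ is the size of the largest Jordan block at λ.

For λ = 6: rank(A - 6I) = 2, and the largest Jordan block has size 2 (the smallest k with rank((A - 6I)^k) = rank((A - 6I)^(k+1))).

So m_A(x) = (x - 6)^2.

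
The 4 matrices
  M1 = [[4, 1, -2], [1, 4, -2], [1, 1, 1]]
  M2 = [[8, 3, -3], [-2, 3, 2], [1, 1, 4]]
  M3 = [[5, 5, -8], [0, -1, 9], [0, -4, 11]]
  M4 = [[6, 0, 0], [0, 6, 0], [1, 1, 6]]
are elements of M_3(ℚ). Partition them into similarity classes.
Characteristic polynomials: χ_{M1} = (x - 3)^3, χ_{M2} = (x - 5)^3, χ_{M3} = (x - 5)^3, χ_{M4} = (x - 6)^3.

{M1}: invariant factors x - 3, (x - 3)^2.

{M2}: invariant factors x - 5, (x - 5)^2.

{M3}: invariant factors (x - 5)^3.

{M4}: invariant factors x - 6, (x - 6)^2.

Matrices are similar if and only if their invariant-factor lists agree; the partition into similarity classes is {M1}, {M2}, {M3}, {M4}.

4 classes: {M1}, {M2}, {M3}, {M4}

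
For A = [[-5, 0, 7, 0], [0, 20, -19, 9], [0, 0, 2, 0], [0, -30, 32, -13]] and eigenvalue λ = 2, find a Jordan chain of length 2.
v_1 = [[1, 1, 1, 0]]^T, v_2 = [[0, -1, 0, 2]]^T

We seek v_1 ∈ ker((A - 2I)^2) \ ker(A - 2I), then set v_{i+1} = (A - 2I) v_i.

One such chain is v_1 = [[1, 1, 1, 0]]^T, v_2 = [[0, -1, 0, 2]]^T. Check: (A - 2I) v_2 = [[0, 0, 0, 0]]^T = 0.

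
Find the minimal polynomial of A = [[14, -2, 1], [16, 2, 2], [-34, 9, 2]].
The characteristic polynomial factors as (x - 6)^3. The minimal polynomial is ∏(x - λ)^{k_λ} where k_λ is the size of the largest Jordan block at λ.

For λ = 6: rank(A - 6I) = 2, and the largest Jordan block has size 3 (the smallest k with rank((A - 6I)^k) = rank((A - 6I)^(k+1))).

So m_A(x) = (x - 6)^3.

m_A(x) = (x - 6)^3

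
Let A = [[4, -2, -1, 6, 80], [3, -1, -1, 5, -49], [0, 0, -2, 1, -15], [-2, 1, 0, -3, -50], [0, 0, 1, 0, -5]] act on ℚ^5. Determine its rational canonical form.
The invariant factors of A (the non-unit diagonal entries of the Smith normal form of xI - A over ℚ[x]) are (x + 1)(x^2 + 3x + 5)^2, each dividing the next. The characteristic polynomial is their product, (x + 1)(x^2 + 3x + 5)^2.

The rational canonical form is the block-diagonal matrix of companion matrices C(f_i):
R = [[0, 0, 0, 0, -25], [1, 0, 0, 0, -55], [0, 1, 0, 0, -49], [0, 0, 1, 0, -25], [0, 0, 0, 1, -7]].

Note the characteristic polynomial does not split into linear factors over ℚ, so A has no Jordan form over ℚ; the rational canonical form exists over any field.

R = [[0, 0, 0, 0, -25], [1, 0, 0, 0, -55], [0, 1, 0, 0, -49], [0, 0, 1, 0, -25], [0, 0, 0, 1, -7]]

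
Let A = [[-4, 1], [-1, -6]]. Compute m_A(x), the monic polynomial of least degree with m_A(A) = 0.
The characteristic polynomial factors as (x + 5)^2. The minimal polynomial is ∏(x - λ)^{k_λ} where k_λ is the size of the largest Jordan block at λ.

For λ = -5: rank(A + 5I) = 1, and the largest Jordan block has size 2 (the smallest k with rank((A + 5I)^k) = rank((A + 5I)^(k+1))).

So m_A(x) = (x + 5)^2.

m_A(x) = (x + 5)^2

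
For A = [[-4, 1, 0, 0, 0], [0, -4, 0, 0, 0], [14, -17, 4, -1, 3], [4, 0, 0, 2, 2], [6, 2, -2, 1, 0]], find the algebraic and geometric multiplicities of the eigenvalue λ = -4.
The characteristic polynomial is (x - 2)^3(x + 4)^2, so the factor x + 4 appears with exponent 2: the algebraic multiplicity is 2.

rank(A + 4I) = 4, so the eigenspace has dimension 5 - 4 = 1: the geometric multiplicity is 1.

Since 1 < 2, A is not diagonalizable.

algebraic multiplicity 2, geometric multiplicity 1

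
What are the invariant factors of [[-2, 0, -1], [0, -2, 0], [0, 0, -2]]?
x + 2, (x + 2)^2

The Jordan structure of A has elementary divisors (x + 2)^2, (x + 2). Arranging the block sizes at each eigenvalue in decreasing order and taking row products gives the invariant factors.

Invariant factors (smallest first, each dividing the next): x + 2, (x + 2)^2.

Check: the last factor (x + 2)^2 is the minimal polynomial, and the product (x + 2)^3 is the characteristic polynomial.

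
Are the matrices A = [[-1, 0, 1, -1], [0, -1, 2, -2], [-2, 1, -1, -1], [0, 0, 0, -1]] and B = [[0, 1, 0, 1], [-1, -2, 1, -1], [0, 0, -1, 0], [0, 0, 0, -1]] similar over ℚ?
Two matrices over a field are similar if and only if they have the same invariant factors.

Both A and B have characteristic polynomial (x + 1)^4 and minimal polynomial (x + 1)^3. Computing further, both have invariant factors x + 1, (x + 1)^3. Hence A and B are similar.

Yes.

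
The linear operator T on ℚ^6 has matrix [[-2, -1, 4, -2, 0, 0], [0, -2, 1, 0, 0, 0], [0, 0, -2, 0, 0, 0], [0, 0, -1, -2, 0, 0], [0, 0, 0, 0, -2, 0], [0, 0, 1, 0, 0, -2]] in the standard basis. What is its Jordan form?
J = [[-2, 1, 0, 0, 0, 0], [0, -2, 1, 0, 0, 0], [0, 0, -2, 0, 0, 0], [0, 0, 0, -2, 0, 0], [0, 0, 0, 0, -2, 0], [0, 0, 0, 0, 0, -2]]

The characteristic polynomial is det(xI - A) = (x + 2)^6, so the eigenvalues are -2 (algebraic multiplicity 6).

For λ = -2: rank(A + 2I) = 2, rank((A + 2I)^2) = 1, rank((A + 2I)^3) = 0. The eigenspace has dimension 6 - 2 = 4, so there are 4 Jordan blocks; the rank sequence gives block sizes [3, 1, 1, 1].

Assembling the blocks gives the Jordan form J above.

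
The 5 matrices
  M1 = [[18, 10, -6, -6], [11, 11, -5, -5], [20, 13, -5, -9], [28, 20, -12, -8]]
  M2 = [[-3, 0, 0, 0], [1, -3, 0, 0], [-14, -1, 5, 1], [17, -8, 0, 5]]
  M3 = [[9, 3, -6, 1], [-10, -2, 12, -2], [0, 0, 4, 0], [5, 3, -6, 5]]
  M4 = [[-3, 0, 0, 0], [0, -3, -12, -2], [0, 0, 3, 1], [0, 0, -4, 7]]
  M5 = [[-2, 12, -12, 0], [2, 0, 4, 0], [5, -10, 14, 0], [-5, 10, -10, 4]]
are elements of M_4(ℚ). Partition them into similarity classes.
4 classes: {M1}, {M2}, {M3, M5}, {M4}

Characteristic polynomials: χ_{M1} = (x - 4)^4, χ_{M2} = (x - 5)^2(x + 3)^2, χ_{M3} = (x - 4)^4, χ_{M4} = (x - 5)^2(x + 3)^2, χ_{M5} = (x - 4)^4.

{M1}: invariant factors x - 4, (x - 4)^3.

{M2}: invariant factors (x - 5)^2(x + 3)^2.

{M3, M5}: invariant factors x - 4, x - 4, (x - 4)^2.

{M4}: invariant factors x + 3, (x - 5)^2(x + 3).

Matrices are similar if and only if their invariant-factor lists agree; the partition into similarity classes is {M1}, {M2}, {M3, M5}, {M4}.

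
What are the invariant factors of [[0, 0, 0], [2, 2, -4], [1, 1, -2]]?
The Jordan structure of A has elementary divisors x^2, x. Arranging the block sizes at each eigenvalue in decreasing order and taking row products gives the invariant factors.

Invariant factors (smallest first, each dividing the next): x, x^2.

Check: the last factor x^2 is the minimal polynomial, and the product x^3 is the characteristic polynomial.

x, x^2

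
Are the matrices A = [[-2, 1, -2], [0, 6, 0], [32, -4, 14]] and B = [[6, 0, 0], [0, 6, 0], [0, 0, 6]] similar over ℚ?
Both have characteristic polynomial (x - 6)^3, but the minimal polynomial of A is (x - 6)^2 while the minimal polynomial of B is x - 6. The minimal polynomial is a similarity invariant, so A and B are not similar.

No.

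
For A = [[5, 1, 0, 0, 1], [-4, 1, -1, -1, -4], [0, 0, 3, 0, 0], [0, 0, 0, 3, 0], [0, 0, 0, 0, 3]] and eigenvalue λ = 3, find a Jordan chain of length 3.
We seek v_1 ∈ ker((A - 3I)^3) \ ker((A - 3I)^2), then set v_{i+1} = (A - 3I) v_i.

One such chain is v_1 = [[0, 0, 1, -2, 0]]^T, v_2 = [[0, 1, 0, 0, 0]]^T, v_3 = [[1, -2, 0, 0, 0]]^T. Check: (A - 3I) v_3 = [[0, 0, 0, 0, 0]]^T = 0.

v_1 = [[0, 0, 1, -2, 0]]^T, v_2 = [[0, 1, 0, 0, 0]]^T, v_3 = [[1, -2, 0, 0, 0]]^T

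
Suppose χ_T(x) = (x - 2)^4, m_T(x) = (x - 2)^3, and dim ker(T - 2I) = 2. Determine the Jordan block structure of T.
λ = 2: algebraic multiplicity 4 (exponent in χ_T), largest block size 3 (exponent in m_T), 2 blocks (geometric multiplicity). These force block sizes [3, 1].

Jordan blocks: (2, 3), (2, 1)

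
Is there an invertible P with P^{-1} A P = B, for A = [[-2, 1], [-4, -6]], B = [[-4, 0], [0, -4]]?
No.

Both have characteristic polynomial (x + 4)^2, but the minimal polynomial of A is (x + 4)^2 while the minimal polynomial of B is x + 4. The minimal polynomial is a similarity invariant, so A and B are not similar.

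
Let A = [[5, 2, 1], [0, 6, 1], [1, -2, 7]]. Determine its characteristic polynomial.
xI - A = [[x - 5, -2, -1], [0, x - 6, -1], [-1, 2, x - 7]].

Expanding det(xI - A) along the first row:
det(xI - A) = + (x - 5)·det([[x - 6, -1], [2, x - 7]]) - (-2)·det([[0, -1], [-1, x - 7]]) + (-1)·det([[0, x - 6], [-1, 2]]).

Evaluating gives χ_A(x) = x^3 - 18x^2 + 108x - 216 = (x - 6)^3.

χ_A(x) = (x - 6)^3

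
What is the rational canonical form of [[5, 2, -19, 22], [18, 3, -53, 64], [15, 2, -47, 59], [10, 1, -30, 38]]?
R = [[0, 0, 0, -5], [1, 0, 0, -3], [0, 1, 0, 2], [0, 0, 1, -1]]

The invariant factors of A (the non-unit diagonal entries of the Smith normal form of xI - A over ℚ[x]) are (x + 1)(x^3 - 2x + 5), each dividing the next. The characteristic polynomial is their product, (x + 1)(x^3 - 2x + 5).

The rational canonical form is the block-diagonal matrix of companion matrices C(f_i):
R = [[0, 0, 0, -5], [1, 0, 0, -3], [0, 1, 0, 2], [0, 0, 1, -1]].

Note the characteristic polynomial does not split into linear factors over ℚ, so A has no Jordan form over ℚ; the rational canonical form exists over any field.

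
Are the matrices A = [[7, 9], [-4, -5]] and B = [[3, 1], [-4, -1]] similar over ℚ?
Yes.

Two matrices over a field are similar if and only if they have the same invariant factors.

Both A and B have characteristic polynomial (x - 1)^2 and minimal polynomial (x - 1)^2. Computing further, both have invariant factors (x - 1)^2. Hence A and B are similar.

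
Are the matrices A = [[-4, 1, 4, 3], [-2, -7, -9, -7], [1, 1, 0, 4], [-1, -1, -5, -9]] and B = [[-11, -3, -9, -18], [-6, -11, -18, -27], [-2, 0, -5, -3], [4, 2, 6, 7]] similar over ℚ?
Yes.

Two matrices over a field are similar if and only if they have the same invariant factors.

Both A and B have characteristic polynomial (x + 5)^4 and minimal polynomial (x + 5)^2. Computing further, both have invariant factors (x + 5)^2, (x + 5)^2. Hence A and B are similar.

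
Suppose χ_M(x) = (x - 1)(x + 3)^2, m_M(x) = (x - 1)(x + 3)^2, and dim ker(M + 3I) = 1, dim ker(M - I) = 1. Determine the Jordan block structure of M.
Jordan blocks: (-3, 2), (1, 1)

λ = -3: algebraic multiplicity 2 (exponent in χ_M), largest block size 2 (exponent in m_M), 1 block (geometric multiplicity). This forces block sizes [2].
λ = 1: algebraic multiplicity 1 (exponent in χ_M), largest block size 1 (exponent in m_M), 1 block (geometric multiplicity). This forces block sizes [1].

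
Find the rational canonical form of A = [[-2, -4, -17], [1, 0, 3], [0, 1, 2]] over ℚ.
The invariant factors of A (the non-unit diagonal entries of the Smith normal form of xI - A over ℚ[x]) are x^3 - 3x + 3, each dividing the next. The characteristic polynomial is their product, x^3 - 3x + 3.

The rational canonical form is the block-diagonal matrix of companion matrices C(f_i):
R = [[0, 0, -3], [1, 0, 3], [0, 1, 0]].

Note the characteristic polynomial does not split into linear factors over ℚ, so A has no Jordan form over ℚ; the rational canonical form exists over any field.

R = [[0, 0, -3], [1, 0, 3], [0, 1, 0]]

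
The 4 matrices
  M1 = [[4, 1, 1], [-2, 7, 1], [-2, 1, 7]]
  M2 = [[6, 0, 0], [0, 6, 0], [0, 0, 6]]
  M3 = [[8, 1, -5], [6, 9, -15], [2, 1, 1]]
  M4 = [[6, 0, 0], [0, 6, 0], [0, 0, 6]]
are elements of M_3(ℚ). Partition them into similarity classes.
Characteristic polynomials: χ_{M1} = (x - 6)^3, χ_{M2} = (x - 6)^3, χ_{M3} = (x - 6)^3, χ_{M4} = (x - 6)^3.

{M1, M3}: invariant factors x - 6, (x - 6)^2.

{M2, M4}: invariant factors x - 6, x - 6, x - 6.

Matrices are similar if and only if their invariant-factor lists agree; the partition into similarity classes is {M1, M3}, {M2, M4}.

2 classes: {M1, M3}, {M2, M4}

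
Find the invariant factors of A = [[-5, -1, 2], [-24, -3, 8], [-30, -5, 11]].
x - 1, (x - 1)^2

The Jordan structure of A has elementary divisors (x - 1)^2, (x - 1). Arranging the block sizes at each eigenvalue in decreasing order and taking row products gives the invariant factors.

Invariant factors (smallest first, each dividing the next): x - 1, (x - 1)^2.

Check: the last factor (x - 1)^2 is the minimal polynomial, and the product (x - 1)^3 is the characteristic polynomial.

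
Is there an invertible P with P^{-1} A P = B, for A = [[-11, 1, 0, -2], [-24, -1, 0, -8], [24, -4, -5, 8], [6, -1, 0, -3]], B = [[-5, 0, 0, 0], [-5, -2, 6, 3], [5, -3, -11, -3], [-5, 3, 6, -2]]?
Yes.

Two matrices over a field are similar if and only if they have the same invariant factors.

Both A and B have characteristic polynomial (x + 5)^4 and minimal polynomial (x + 5)^2. Computing further, both have invariant factors x + 5, x + 5, (x + 5)^2. Hence A and B are similar.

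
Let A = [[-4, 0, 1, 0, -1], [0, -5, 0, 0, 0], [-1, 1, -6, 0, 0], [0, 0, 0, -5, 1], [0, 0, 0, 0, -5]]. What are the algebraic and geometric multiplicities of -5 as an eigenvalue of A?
algebraic multiplicity 5, geometric multiplicity 2

The characteristic polynomial is (x + 5)^5, so the factor x + 5 appears with exponent 5: the algebraic multiplicity is 5.

rank(A + 5I) = 3, so the eigenspace has dimension 5 - 3 = 2: the geometric multiplicity is 2.

Since 2 < 5, A is not diagonalizable.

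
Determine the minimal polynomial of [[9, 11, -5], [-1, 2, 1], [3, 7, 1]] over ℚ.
The characteristic polynomial factors as (x - 4)^3. The minimal polynomial is ∏(x - λ)^{k_λ} where k_λ is the size of the largest Jordan block at λ.

For λ = 4: rank(A - 4I) = 2, and the largest Jordan block has size 3 (the smallest k with rank((A - 4I)^k) = rank((A - 4I)^(k+1))).

So m_A(x) = (x - 4)^3.

m_A(x) = (x - 4)^3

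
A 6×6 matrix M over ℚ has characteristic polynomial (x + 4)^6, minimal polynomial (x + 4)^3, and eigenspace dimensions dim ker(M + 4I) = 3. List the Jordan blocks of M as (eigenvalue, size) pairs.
Jordan blocks: (-4, 3), (-4, 2), (-4, 1)

λ = -4: algebraic multiplicity 6 (exponent in χ_M), largest block size 3 (exponent in m_M), 3 blocks (geometric multiplicity). These force block sizes [3, 2, 1].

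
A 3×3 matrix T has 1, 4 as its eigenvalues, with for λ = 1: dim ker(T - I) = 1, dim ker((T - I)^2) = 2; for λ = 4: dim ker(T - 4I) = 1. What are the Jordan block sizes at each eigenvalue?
Jordan blocks: (1, 2), (4, 1)

λ = 1: successive nullity increments [1, 1] count blocks of size ≥ k; block sizes are [2].
λ = 4: successive nullity increments [1] count blocks of size ≥ k; block sizes are [1].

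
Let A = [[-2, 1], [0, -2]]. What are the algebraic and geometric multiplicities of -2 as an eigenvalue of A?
algebraic multiplicity 2, geometric multiplicity 1

The characteristic polynomial is (x + 2)^2, so the factor x + 2 appears with exponent 2: the algebraic multiplicity is 2.

rank(A + 2I) = 1, so the eigenspace has dimension 2 - 1 = 1: the geometric multiplicity is 1.

Since 1 < 2, A is not diagonalizable.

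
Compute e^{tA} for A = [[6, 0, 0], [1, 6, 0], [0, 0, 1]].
A has Jordan form J = [[1, 0, 0], [0, 6, 1], [0, 0, 6]] with A = PJP^{-1}, so e^{tA} = P e^{tJ} P^{-1}.

For a Jordan block J_k(λ), e^{tJ_k(λ)} = e^{λt} · (I + tN + t^2 N^2/2! + ... + t^{k-1} N^{k-1}/(k-1)!) where N is the nilpotent superdiagonal part.

Assembling the blocks and conjugating back gives the entries of e^{tA} as shown above.

e^{tA} = [[e^{6*t}, 0, 0], [t*e^{6*t}, e^{6*t}, 0], [0, 0, e^{t}]]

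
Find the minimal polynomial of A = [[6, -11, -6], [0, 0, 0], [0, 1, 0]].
m_A(x) = x^2(x - 6)

The characteristic polynomial factors as x^2(x - 6). The minimal polynomial is ∏(x - λ)^{k_λ} where k_λ is the size of the largest Jordan block at λ.

For λ = 0: rank(A) = 2, and the largest Jordan block has size 2 (the smallest k with rank(A^k) = rank(A^(k+1))).
For λ = 6: rank(A - 6I) = 2, and the largest Jordan block has size 1 (the smallest k with rank((A - 6I)^k) = rank((A - 6I)^(k+1))).

So m_A(x) = x^2(x - 6).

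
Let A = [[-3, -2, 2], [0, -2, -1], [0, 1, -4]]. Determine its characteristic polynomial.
χ_A(x) = (x + 3)^3

xI - A = [[x + 3, 2, -2], [0, x + 2, 1], [0, -1, x + 4]].

Expanding det(xI - A) along the first row:
det(xI - A) = + (x + 3)·det([[x + 2, 1], [-1, x + 4]]) - (2)·det([[0, 1], [0, x + 4]]) + (-2)·det([[0, x + 2], [0, -1]]).

Evaluating gives χ_A(x) = x^3 + 9x^2 + 27x + 27 = (x + 3)^3.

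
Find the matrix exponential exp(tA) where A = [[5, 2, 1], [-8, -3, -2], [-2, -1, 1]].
A has Jordan form J = [[1, 1, 0], [0, 1, 1], [0, 0, 1]] with A = PJP^{-1}, so e^{tA} = P e^{tJ} P^{-1}.

For a Jordan block J_k(λ), e^{tJ_k(λ)} = e^{λt} · (I + tN + t^2 N^2/2! + ... + t^{k-1} N^{k-1}/(k-1)!) where N is the nilpotent superdiagonal part.

Assembling the blocks and conjugating back gives the entries of e^{tA} as shown above.

e^{tA} = [[(-t^2 + 4*t + 1)*e^{t}, t*(4 - t)*e^{t}/2, t*e^{t}], [2*t*(t - 4)*e^{t}, (t^2 - 4*t + 1)*e^{t}, -2*t*e^{t}], [-2*t*e^{t}, -t*e^{t}, e^{t}]]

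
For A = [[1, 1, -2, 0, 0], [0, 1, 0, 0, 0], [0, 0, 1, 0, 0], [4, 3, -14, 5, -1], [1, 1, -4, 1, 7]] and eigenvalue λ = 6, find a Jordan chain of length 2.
We seek v_1 ∈ ker((A - 6I)^2) \ ker(A - 6I), then set v_{i+1} = (A - 6I) v_i.

One such chain is v_1 = [[0, 0, 0, 1, 0]]^T, v_2 = [[0, 0, 0, -1, 1]]^T. Check: (A - 6I) v_2 = [[0, 0, 0, 0, 0]]^T = 0.

v_1 = [[0, 0, 0, 1, 0]]^T, v_2 = [[0, 0, 0, -1, 1]]^T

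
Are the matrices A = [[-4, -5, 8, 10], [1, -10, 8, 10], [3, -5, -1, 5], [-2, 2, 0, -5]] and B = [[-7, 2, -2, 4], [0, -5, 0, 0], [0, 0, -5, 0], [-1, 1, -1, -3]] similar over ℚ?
Both have characteristic polynomial (x + 5)^4 and minimal polynomial (x + 5)^2. But rank(A + 5I) = 2 for A while rank(B + 5I) = 1 for B, so the number of Jordan blocks at λ = -5 differs. A and B are not similar.

No.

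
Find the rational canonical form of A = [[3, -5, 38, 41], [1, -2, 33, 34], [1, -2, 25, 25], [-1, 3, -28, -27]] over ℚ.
The invariant factors of A (the non-unit diagonal entries of the Smith normal form of xI - A over ℚ[x]) are (x - 2)(x + 5)(x^2 - 2x + 5), each dividing the next. The characteristic polynomial is their product, (x - 2)(x + 5)(x^2 - 2x + 5).

The rational canonical form is the block-diagonal matrix of companion matrices C(f_i):
R = [[0, 0, 0, 50], [1, 0, 0, -35], [0, 1, 0, 11], [0, 0, 1, -1]].

Note the characteristic polynomial does not split into linear factors over ℚ, so A has no Jordan form over ℚ; the rational canonical form exists over any field.

R = [[0, 0, 0, 50], [1, 0, 0, -35], [0, 1, 0, 11], [0, 0, 1, -1]]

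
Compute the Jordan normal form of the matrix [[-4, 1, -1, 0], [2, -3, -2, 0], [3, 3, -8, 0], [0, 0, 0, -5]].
J = [[-5, 1, 0, 0], [0, -5, 0, 0], [0, 0, -5, 0], [0, 0, 0, -5]]

The characteristic polynomial is det(xI - A) = (x + 5)^4, so the eigenvalues are -5 (algebraic multiplicity 4).

For λ = -5: rank(A + 5I) = 1, rank((A + 5I)^2) = 0. The eigenspace has dimension 4 - 1 = 3, so there are 3 Jordan blocks; the rank sequence gives block sizes [2, 1, 1].

Assembling the blocks gives the Jordan form J above.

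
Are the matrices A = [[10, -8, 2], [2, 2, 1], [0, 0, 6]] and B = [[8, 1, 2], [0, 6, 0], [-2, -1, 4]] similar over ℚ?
Yes.

Two matrices over a field are similar if and only if they have the same invariant factors.

Both A and B have characteristic polynomial (x - 6)^3 and minimal polynomial (x - 6)^2. Computing further, both have invariant factors x - 6, (x - 6)^2. Hence A and B are similar.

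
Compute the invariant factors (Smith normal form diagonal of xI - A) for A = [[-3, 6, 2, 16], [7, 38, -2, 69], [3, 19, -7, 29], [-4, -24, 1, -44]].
(x + 1)(x + 5)^3

The Jordan structure of A has elementary divisors (x + 5)^3, (x + 1). Arranging the block sizes at each eigenvalue in decreasing order and taking row products gives the invariant factors.

Invariant factors (smallest first, each dividing the next): (x + 1)(x + 5)^3.

Check: the last factor (x + 1)(x + 5)^3 is the minimal polynomial, and the product (x + 1)(x + 5)^3 is the characteristic polynomial.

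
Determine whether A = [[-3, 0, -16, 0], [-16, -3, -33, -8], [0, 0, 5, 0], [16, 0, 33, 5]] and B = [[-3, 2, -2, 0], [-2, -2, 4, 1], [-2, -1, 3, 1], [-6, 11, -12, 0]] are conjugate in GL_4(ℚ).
No.

trace(A) = 4 but trace(B) = -2. The trace is a similarity invariant, so A and B are not similar.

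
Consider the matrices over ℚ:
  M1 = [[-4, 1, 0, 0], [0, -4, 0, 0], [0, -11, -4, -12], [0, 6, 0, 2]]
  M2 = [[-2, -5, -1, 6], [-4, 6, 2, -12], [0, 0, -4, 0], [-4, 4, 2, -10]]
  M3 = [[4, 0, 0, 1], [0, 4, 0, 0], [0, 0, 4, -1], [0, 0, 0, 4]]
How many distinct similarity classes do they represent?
Characteristic polynomials: χ_{M1} = (x - 2)(x + 4)^3, χ_{M2} = (x - 2)(x + 4)^3, χ_{M3} = (x - 4)^4.

{M1, M2}: invariant factors x + 4, (x - 2)(x + 4)^2.

{M3}: invariant factors x - 4, x - 4, (x - 4)^2.

Matrices are similar if and only if their invariant-factor lists agree; the partition into similarity classes is {M1, M2}, {M3}.

2 classes: {M1, M2}, {M3}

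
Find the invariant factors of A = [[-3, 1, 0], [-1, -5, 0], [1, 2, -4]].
The Jordan structure of A has elementary divisors (x + 4)^3. Arranging the block sizes at each eigenvalue in decreasing order and taking row products gives the invariant factors.

Invariant factors (smallest first, each dividing the next): (x + 4)^3.

Check: the last factor (x + 4)^3 is the minimal polynomial, and the product (x + 4)^3 is the characteristic polynomial.

(x + 4)^3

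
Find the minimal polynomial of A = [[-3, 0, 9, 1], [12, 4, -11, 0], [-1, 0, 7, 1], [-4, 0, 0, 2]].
m_A(x) = (x - 4)^3(x + 2)

The characteristic polynomial factors as (x - 4)^3(x + 2). The minimal polynomial is ∏(x - λ)^{k_λ} where k_λ is the size of the largest Jordan block at λ.

For λ = -2: rank(A + 2I) = 3, and the largest Jordan block has size 1 (the smallest k with rank((A + 2I)^k) = rank((A + 2I)^(k+1))).
For λ = 4: rank(A - 4I) = 3, and the largest Jordan block has size 3 (the smallest k with rank((A - 4I)^k) = rank((A - 4I)^(k+1))).

So m_A(x) = (x - 4)^3(x + 2).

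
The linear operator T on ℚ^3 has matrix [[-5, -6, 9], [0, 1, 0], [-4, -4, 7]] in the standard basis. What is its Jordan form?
The characteristic polynomial is det(xI - A) = (x - 1)^3, so the eigenvalues are 1 (algebraic multiplicity 3).

For λ = 1: rank(A - I) = 1, rank((A - I)^2) = 0. The eigenspace has dimension 3 - 1 = 2, so there are 2 Jordan blocks; the rank sequence gives block sizes [2, 1].

Assembling the blocks gives the Jordan form J above.

J = [[1, 1, 0], [0, 1, 0], [0, 0, 1]]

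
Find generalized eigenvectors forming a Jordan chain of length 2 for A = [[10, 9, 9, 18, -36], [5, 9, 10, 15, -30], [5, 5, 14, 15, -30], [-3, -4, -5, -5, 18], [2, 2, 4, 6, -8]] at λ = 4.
We seek v_1 ∈ ker((A - 4I)^2) \ ker(A - 4I), then set v_{i+1} = (A - 4I) v_i.

One such chain is v_1 = [[2, 1, 0, -1, 0]]^T, v_2 = [[3, 0, 0, -1, 0]]^T. Check: (A - 4I) v_2 = [[0, 0, 0, 0, 0]]^T = 0.

v_1 = [[2, 1, 0, -1, 0]]^T, v_2 = [[3, 0, 0, -1, 0]]^T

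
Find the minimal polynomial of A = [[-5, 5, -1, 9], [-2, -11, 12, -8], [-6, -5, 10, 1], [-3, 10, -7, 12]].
m_A(x) = (x - 4)^2(x + 1)

The characteristic polynomial factors as (x - 4)^2(x + 1)^2. The minimal polynomial is ∏(x - λ)^{k_λ} where k_λ is the size of the largest Jordan block at λ.

For λ = -1: rank(A + I) = 2, and the largest Jordan block has size 1 (the smallest k with rank((A + I)^k) = rank((A + I)^(k+1))).
For λ = 4: rank(A - 4I) = 3, and the largest Jordan block has size 2 (the smallest k with rank((A - 4I)^k) = rank((A - 4I)^(k+1))).

So m_A(x) = (x - 4)^2(x + 1).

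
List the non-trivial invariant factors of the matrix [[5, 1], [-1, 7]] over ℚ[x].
The Jordan structure of A has elementary divisors (x - 6)^2. Arranging the block sizes at each eigenvalue in decreasing order and taking row products gives the invariant factors.

Invariant factors (smallest first, each dividing the next): (x - 6)^2.

Check: the last factor (x - 6)^2 is the minimal polynomial, and the product (x - 6)^2 is the characteristic polynomial.

(x - 6)^2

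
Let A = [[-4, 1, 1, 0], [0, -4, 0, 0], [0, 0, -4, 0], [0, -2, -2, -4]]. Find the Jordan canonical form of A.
J = [[-4, 1, 0, 0], [0, -4, 0, 0], [0, 0, -4, 0], [0, 0, 0, -4]]

The characteristic polynomial is det(xI - A) = (x + 4)^4, so the eigenvalues are -4 (algebraic multiplicity 4).

For λ = -4: rank(A + 4I) = 1, rank((A + 4I)^2) = 0. The eigenspace has dimension 4 - 1 = 3, so there are 3 Jordan blocks; the rank sequence gives block sizes [2, 1, 1].

Assembling the blocks gives the Jordan form J above.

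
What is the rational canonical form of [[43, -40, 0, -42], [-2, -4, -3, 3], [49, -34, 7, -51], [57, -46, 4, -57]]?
The invariant factors of A (the non-unit diagonal entries of the Smith normal form of xI - A over ℚ[x]) are (x + 3)(x + 5)(x^2 + 3x - 6), each dividing the next. The characteristic polynomial is their product, (x + 3)(x + 5)(x^2 + 3x - 6).

The rational canonical form is the block-diagonal matrix of companion matrices C(f_i):
R = [[0, 0, 0, 90], [1, 0, 0, 3], [0, 1, 0, -33], [0, 0, 1, -11]].

Note the characteristic polynomial does not split into linear factors over ℚ, so A has no Jordan form over ℚ; the rational canonical form exists over any field.

R = [[0, 0, 0, 90], [1, 0, 0, 3], [0, 1, 0, -33], [0, 0, 1, -11]]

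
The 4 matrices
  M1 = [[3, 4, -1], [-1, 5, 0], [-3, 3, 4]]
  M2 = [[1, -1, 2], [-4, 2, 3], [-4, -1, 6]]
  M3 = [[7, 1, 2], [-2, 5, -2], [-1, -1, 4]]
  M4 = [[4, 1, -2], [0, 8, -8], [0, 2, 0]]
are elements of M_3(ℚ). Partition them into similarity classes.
Characteristic polynomials: χ_{M1} = (x - 4)^3, χ_{M2} = (x - 3)^3, χ_{M3} = (x - 6)(x - 5)^2, χ_{M4} = (x - 4)^3.

{M1}: invariant factors (x - 4)^3.

{M2}: invariant factors (x - 3)^3.

{M3}: invariant factors (x - 6)(x - 5)^2.

{M4}: invariant factors x - 4, (x - 4)^2.

Matrices are similar if and only if their invariant-factor lists agree; the partition into similarity classes is {M1}, {M2}, {M3}, {M4}.

4 classes: {M1}, {M2}, {M3}, {M4}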